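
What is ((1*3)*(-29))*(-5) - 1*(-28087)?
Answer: 28522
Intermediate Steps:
((1*3)*(-29))*(-5) - 1*(-28087) = (3*(-29))*(-5) + 28087 = -87*(-5) + 28087 = 435 + 28087 = 28522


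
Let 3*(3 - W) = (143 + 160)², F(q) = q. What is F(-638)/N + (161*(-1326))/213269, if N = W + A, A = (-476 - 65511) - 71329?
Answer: -2550832111/2557948386 ≈ -0.99722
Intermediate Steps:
W = -30600 (W = 3 - (143 + 160)²/3 = 3 - ⅓*303² = 3 - ⅓*91809 = 3 - 30603 = -30600)
A = -137316 (A = -65987 - 71329 = -137316)
N = -167916 (N = -30600 - 137316 = -167916)
F(-638)/N + (161*(-1326))/213269 = -638/(-167916) + (161*(-1326))/213269 = -638*(-1/167916) - 213486*1/213269 = 319/83958 - 30498/30467 = -2550832111/2557948386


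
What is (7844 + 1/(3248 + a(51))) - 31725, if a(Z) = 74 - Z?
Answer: -78114750/3271 ≈ -23881.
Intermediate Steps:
(7844 + 1/(3248 + a(51))) - 31725 = (7844 + 1/(3248 + (74 - 1*51))) - 31725 = (7844 + 1/(3248 + (74 - 51))) - 31725 = (7844 + 1/(3248 + 23)) - 31725 = (7844 + 1/3271) - 31725 = 25657725/3271 - 31725 = -78114750/3271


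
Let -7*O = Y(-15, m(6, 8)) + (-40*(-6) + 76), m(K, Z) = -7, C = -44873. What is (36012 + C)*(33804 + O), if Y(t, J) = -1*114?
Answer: -2094970786/7 ≈ -2.9928e+8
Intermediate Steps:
Y(t, J) = -114
O = -202/7 (O = -(-114 + (-40*(-6) + 76))/7 = -(-114 + (240 + 76))/7 = -(-114 + 316)/7 = -1/7*202 = -202/7 ≈ -28.857)
(36012 + C)*(33804 + O) = (36012 - 44873)*(33804 - 202/7) = -8861*236426/7 = -2094970786/7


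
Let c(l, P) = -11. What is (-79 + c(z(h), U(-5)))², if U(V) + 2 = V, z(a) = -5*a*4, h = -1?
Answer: 8100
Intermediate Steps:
z(a) = -20*a
U(V) = -2 + V
(-79 + c(z(h), U(-5)))² = (-79 - 11)² = (-90)² = 8100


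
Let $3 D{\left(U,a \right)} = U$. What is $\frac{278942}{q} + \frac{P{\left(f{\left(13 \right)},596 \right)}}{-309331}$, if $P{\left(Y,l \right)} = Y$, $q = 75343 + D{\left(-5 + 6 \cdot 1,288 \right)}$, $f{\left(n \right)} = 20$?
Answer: $\frac{129425851403}{34959042965} \approx 3.7022$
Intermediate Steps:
$D{\left(U,a \right)} = \frac{U}{3}$
$q = \frac{226030}{3}$ ($q = 75343 + \frac{-5 + 6 \cdot 1}{3} = 75343 + \frac{-5 + 6}{3} = 75343 + \frac{1}{3} \cdot 1 = 75343 + \frac{1}{3} = \frac{226030}{3} \approx 75343.0$)
$\frac{278942}{q} + \frac{P{\left(f{\left(13 \right)},596 \right)}}{-309331} = \frac{278942}{\frac{226030}{3}} + \frac{20}{-309331} = 278942 \cdot \frac{3}{226030} + 20 \left(- \frac{1}{309331}\right) = \frac{418413}{113015} - \frac{20}{309331} = \frac{129425851403}{34959042965}$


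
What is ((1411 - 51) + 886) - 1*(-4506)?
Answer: 6752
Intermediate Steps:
((1411 - 51) + 886) - 1*(-4506) = (1360 + 886) + 4506 = 2246 + 4506 = 6752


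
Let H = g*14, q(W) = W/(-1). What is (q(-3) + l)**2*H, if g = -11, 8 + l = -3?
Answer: -9856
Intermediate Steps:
q(W) = -W (q(W) = W*(-1) = -W)
l = -11 (l = -8 - 3 = -11)
H = -154 (H = -11*14 = -154)
(q(-3) + l)**2*H = (-1*(-3) - 11)**2*(-154) = (3 - 11)**2*(-154) = (-8)**2*(-154) = 64*(-154) = -9856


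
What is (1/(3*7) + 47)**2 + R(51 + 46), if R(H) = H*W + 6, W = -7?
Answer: 679351/441 ≈ 1540.5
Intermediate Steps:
R(H) = 6 - 7*H (R(H) = H*(-7) + 6 = -7*H + 6 = 6 - 7*H)
(1/(3*7) + 47)**2 + R(51 + 46) = (1/(3*7) + 47)**2 + (6 - 7*(51 + 46)) = (1/21 + 47)**2 + (6 - 7*97) = (1/21 + 47)**2 + (6 - 679) = (988/21)**2 - 673 = 976144/441 - 673 = 679351/441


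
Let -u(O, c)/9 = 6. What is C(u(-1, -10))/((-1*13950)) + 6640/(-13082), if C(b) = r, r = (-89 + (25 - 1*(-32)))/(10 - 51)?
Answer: -30630376/60340725 ≈ -0.50762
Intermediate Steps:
u(O, c) = -54 (u(O, c) = -9*6 = -54)
r = 32/41 (r = (-89 + (25 + 32))/(-41) = (-89 + 57)*(-1/41) = -32*(-1/41) = 32/41 ≈ 0.78049)
C(b) = 32/41
C(u(-1, -10))/((-1*13950)) + 6640/(-13082) = 32/(41*((-1*13950))) + 6640/(-13082) = (32/41)/(-13950) + 6640*(-1/13082) = (32/41)*(-1/13950) - 3320/6541 = -16/285975 - 3320/6541 = -30630376/60340725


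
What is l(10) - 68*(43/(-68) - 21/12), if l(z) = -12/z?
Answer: 804/5 ≈ 160.80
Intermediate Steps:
l(10) - 68*(43/(-68) - 21/12) = -12/10 - 68*(43/(-68) - 21/12) = -12*1/10 - 68*(43*(-1/68) - 21*1/12) = -6/5 - 68*(-43/68 - 7/4) = -6/5 - 68*(-81/34) = -6/5 + 162 = 804/5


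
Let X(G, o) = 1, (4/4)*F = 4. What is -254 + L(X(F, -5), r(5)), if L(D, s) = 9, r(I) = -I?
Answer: -245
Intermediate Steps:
F = 4
-254 + L(X(F, -5), r(5)) = -254 + 9 = -245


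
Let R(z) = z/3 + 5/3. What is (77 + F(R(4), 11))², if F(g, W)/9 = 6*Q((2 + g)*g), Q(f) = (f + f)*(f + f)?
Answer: 2369450329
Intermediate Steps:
Q(f) = 4*f² (Q(f) = (2*f)*(2*f) = 4*f²)
R(z) = 5/3 + z/3 (R(z) = z*(⅓) + 5*(⅓) = z/3 + 5/3 = 5/3 + z/3)
F(g, W) = 216*g²*(2 + g)² (F(g, W) = 9*(6*(4*((2 + g)*g)²)) = 9*(6*(4*(g*(2 + g))²)) = 9*(6*(4*(g²*(2 + g)²))) = 9*(6*(4*g²*(2 + g)²)) = 9*(24*g²*(2 + g)²) = 216*g²*(2 + g)²)
(77 + F(R(4), 11))² = (77 + 216*(5/3 + (⅓)*4)²*(2 + (5/3 + (⅓)*4))²)² = (77 + 216*(5/3 + 4/3)²*(2 + (5/3 + 4/3))²)² = (77 + 216*3²*(2 + 3)²)² = (77 + 216*9*5²)² = (77 + 216*9*25)² = (77 + 48600)² = 48677² = 2369450329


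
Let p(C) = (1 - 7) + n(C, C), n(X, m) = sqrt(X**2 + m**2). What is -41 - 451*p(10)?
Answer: 2665 - 4510*sqrt(2) ≈ -3713.1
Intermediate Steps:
p(C) = -6 + sqrt(2)*sqrt(C**2) (p(C) = (1 - 7) + sqrt(C**2 + C**2) = -6 + sqrt(2*C**2) = -6 + sqrt(2)*sqrt(C**2))
-41 - 451*p(10) = -41 - 451*(-6 + sqrt(2)*sqrt(10**2)) = -41 - 451*(-6 + sqrt(2)*sqrt(100)) = -41 - 451*(-6 + sqrt(2)*10) = -41 - 451*(-6 + 10*sqrt(2)) = -41 + (2706 - 4510*sqrt(2)) = 2665 - 4510*sqrt(2)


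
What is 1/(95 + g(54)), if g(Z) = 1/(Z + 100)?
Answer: 154/14631 ≈ 0.010526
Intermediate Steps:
g(Z) = 1/(100 + Z)
1/(95 + g(54)) = 1/(95 + 1/(100 + 54)) = 1/(95 + 1/154) = 1/(14631/154) = 154/14631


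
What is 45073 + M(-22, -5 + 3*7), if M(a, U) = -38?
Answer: 45035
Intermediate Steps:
45073 + M(-22, -5 + 3*7) = 45073 - 38 = 45035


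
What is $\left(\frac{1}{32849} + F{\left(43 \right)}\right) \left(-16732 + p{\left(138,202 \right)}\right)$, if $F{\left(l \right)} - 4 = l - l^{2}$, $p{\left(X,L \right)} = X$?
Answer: $\frac{982263526818}{32849} \approx 2.9902 \cdot 10^{7}$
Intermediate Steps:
$F{\left(l \right)} = 4 + l - l^{2}$ ($F{\left(l \right)} = 4 - \left(l^{2} - l\right) = 4 + l - l^{2}$)
$\left(\frac{1}{32849} + F{\left(43 \right)}\right) \left(-16732 + p{\left(138,202 \right)}\right) = \left(\frac{1}{32849} + \left(4 + 43 - 43^{2}\right)\right) \left(-16732 + 138\right) = \left(\frac{1}{32849} + \left(4 + 43 - 1849\right)\right) \left(-16594\right) = \left(\frac{1}{32849} - 1802\right) \left(-16594\right) = \left(- \frac{59193897}{32849}\right) \left(-16594\right) = \frac{982263526818}{32849}$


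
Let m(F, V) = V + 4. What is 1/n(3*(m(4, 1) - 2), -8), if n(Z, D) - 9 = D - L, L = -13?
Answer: 1/14 ≈ 0.071429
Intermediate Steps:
m(F, V) = 4 + V
n(Z, D) = 22 + D (n(Z, D) = 9 + (D - 1*(-13)) = 9 + (D + 13) = 9 + (13 + D) = 22 + D)
1/n(3*(m(4, 1) - 2), -8) = 1/(22 - 8) = 1/14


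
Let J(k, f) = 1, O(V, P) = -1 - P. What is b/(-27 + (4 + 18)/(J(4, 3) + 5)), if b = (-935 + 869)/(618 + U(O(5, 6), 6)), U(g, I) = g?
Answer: 99/21385 ≈ 0.0046294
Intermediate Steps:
b = -66/611 (b = (-935 + 869)/(618 + (-1 - 1*6)) = -66/(618 + (-1 - 6)) = -66/(618 - 7) = -66/611 ≈ -0.10802)
b/(-27 + (4 + 18)/(J(4, 3) + 5)) = -66/(611*(-27 + (4 + 18)/(1 + 5))) = -66/(611*(-27 + 22/6)) = -66/(611*(-27 + 22*(⅙))) = -66/(611*(-27 + 11/3)) = -66/(611*(-70/3)) = -66/611*(-3/70) = 99/21385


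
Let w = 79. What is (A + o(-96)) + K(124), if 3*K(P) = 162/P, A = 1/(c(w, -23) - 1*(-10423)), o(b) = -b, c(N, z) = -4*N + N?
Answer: 15225539/157883 ≈ 96.436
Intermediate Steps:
c(N, z) = -3*N
A = 1/10186 (A = 1/(-3*79 - 1*(-10423)) = 1/(-237 + 10423) = 1/10186 ≈ 9.8174e-5)
K(P) = 54/P (K(P) = (162/P)/3 = 54/P)
(A + o(-96)) + K(124) = (1/10186 - 1*(-96)) + 54/124 = (1/10186 + 96) + 54*(1/124) = 977857/10186 + 27/62 = 15225539/157883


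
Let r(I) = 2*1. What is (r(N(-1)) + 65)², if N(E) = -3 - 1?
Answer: 4489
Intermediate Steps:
N(E) = -4
r(I) = 2
(r(N(-1)) + 65)² = (2 + 65)² = 67² = 4489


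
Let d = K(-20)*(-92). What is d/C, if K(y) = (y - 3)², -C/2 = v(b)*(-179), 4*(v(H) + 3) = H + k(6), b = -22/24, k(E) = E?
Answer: 1168032/14857 ≈ 78.618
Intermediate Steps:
b = -11/12 (b = -22*1/24 = -11/12 ≈ -0.91667)
v(H) = -3/2 + H/4 (v(H) = -3 + (H + 6)/4 = -3 + (6 + H)/4 = -3 + (3/2 + H/4) = -3/2 + H/4)
C = -14857/24 (C = -2*(-3/2 + (¼)*(-11/12))*(-179) = -2*(-3/2 - 11/48)*(-179) = -(-83)*(-179)/24 = -2*14857/48 = -14857/24 ≈ -619.04)
K(y) = (-3 + y)²
d = -48668 (d = (-3 - 20)²*(-92) = (-23)²*(-92) = 529*(-92) = -48668)
d/C = -48668/(-14857/24) = -48668*(-24/14857) = 1168032/14857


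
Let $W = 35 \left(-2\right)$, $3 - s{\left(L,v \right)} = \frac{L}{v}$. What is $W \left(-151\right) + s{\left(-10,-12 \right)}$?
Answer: $\frac{63433}{6} \approx 10572.0$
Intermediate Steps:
$s{\left(L,v \right)} = 3 - \frac{L}{v}$
$W = -70$
$W \left(-151\right) + s{\left(-10,-12 \right)} = \left(-70\right) \left(-151\right) + \left(3 - - \frac{10}{-12}\right) = 10570 + \left(3 - \left(-10\right) \left(- \frac{1}{12}\right)\right) = 10570 + \left(3 - \frac{5}{6}\right) = 10570 + \frac{13}{6} = \frac{63433}{6}$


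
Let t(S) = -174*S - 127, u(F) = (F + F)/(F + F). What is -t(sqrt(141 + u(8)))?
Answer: 127 + 174*sqrt(142) ≈ 2200.4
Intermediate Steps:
u(F) = 1 (u(F) = (2*F)/((2*F)) = (2*F)*(1/(2*F)) = 1)
t(S) = -127 - 174*S
-t(sqrt(141 + u(8))) = -(-127 - 174*sqrt(141 + 1)) = -(-127 - 174*sqrt(142)) = 127 + 174*sqrt(142)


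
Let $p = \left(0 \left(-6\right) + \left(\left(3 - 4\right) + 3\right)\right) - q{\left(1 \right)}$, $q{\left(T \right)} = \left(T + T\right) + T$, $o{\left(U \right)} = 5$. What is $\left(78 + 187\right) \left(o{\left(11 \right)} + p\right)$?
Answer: $1060$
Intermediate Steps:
$q{\left(T \right)} = 3 T$ ($q{\left(T \right)} = 2 T + T = 3 T$)
$p = -1$ ($p = \left(0 \left(-6\right) + \left(\left(3 - 4\right) + 3\right)\right) - 3 \cdot 1 = \left(0 + \left(\left(3 - 4\right) + 3\right)\right) - 3 = \left(0 + \left(-1 + 3\right)\right) - 3 = \left(0 + 2\right) - 3 = 2 - 3 = -1$)
$\left(78 + 187\right) \left(o{\left(11 \right)} + p\right) = \left(78 + 187\right) \left(5 - 1\right) = 265 \cdot 4 = 1060$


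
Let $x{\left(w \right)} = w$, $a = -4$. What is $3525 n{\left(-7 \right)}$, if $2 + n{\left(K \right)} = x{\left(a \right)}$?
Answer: $-21150$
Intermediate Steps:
$n{\left(K \right)} = -6$ ($n{\left(K \right)} = -2 - 4 = -6$)
$3525 n{\left(-7 \right)} = 3525 \left(-6\right) = -21150$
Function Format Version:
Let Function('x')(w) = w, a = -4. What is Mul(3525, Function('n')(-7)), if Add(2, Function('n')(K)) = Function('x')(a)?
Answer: -21150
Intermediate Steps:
Function('n')(K) = -6 (Function('n')(K) = Add(-2, -4) = -6)
Mul(3525, Function('n')(-7)) = Mul(3525, -6) = -21150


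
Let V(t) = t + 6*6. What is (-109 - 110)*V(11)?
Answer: -10293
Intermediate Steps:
V(t) = 36 + t (V(t) = t + 36 = 36 + t)
(-109 - 110)*V(11) = (-109 - 110)*(36 + 11) = -219*47 = -10293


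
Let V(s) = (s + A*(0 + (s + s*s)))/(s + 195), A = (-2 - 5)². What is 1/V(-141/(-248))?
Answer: 4009416/907523 ≈ 4.4180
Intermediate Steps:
A = 49 (A = (-7)² = 49)
V(s) = (49*s² + 50*s)/(195 + s) (V(s) = (s + 49*(0 + (s + s*s)))/(s + 195) = (s + 49*(0 + (s + s²)))/(195 + s) = (s + 49*(s + s²))/(195 + s) = (s + (49*s + 49*s²))/(195 + s) = (49*s² + 50*s)/(195 + s))
1/V(-141/(-248)) = 1/((-141/(-248))*(50 + 49*(-141/(-248)))/(195 - 141/(-248))) = 1/((-141*(-1/248))*(50 + 49*(-141*(-1/248)))/(195 - 141*(-1/248))) = 1/(141*(50 + 49*(141/248))/(248*(195 + 141/248))) = 1/(141*(50 + 6909/248)/(248*(48501/248))) = 1/((141/248)*(248/48501)*(19309/248)) = 1/(907523/4009416) = 4009416/907523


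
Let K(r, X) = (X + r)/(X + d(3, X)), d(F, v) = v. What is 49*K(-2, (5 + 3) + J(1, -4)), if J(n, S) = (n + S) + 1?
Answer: 49/3 ≈ 16.333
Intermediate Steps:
J(n, S) = 1 + S + n (J(n, S) = (S + n) + 1 = 1 + S + n)
K(r, X) = (X + r)/(2*X) (K(r, X) = (X + r)/(X + X) = (X + r)/((2*X)) = (X + r)*(1/(2*X)) = (X + r)/(2*X))
49*K(-2, (5 + 3) + J(1, -4)) = 49*((((5 + 3) + (1 - 4 + 1)) - 2)/(2*((5 + 3) + (1 - 4 + 1)))) = 49*(((8 - 2) - 2)/(2*(8 - 2))) = 49*((½)*(6 - 2)/6) = 49*((½)*(⅙)*4) = 49*(⅓) = 49/3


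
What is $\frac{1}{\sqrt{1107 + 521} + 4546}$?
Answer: $\frac{2273}{10332244} - \frac{\sqrt{407}}{10332244} \approx 0.00021804$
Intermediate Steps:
$\frac{1}{\sqrt{1107 + 521} + 4546} = \frac{1}{\sqrt{1628} + 4546} = \frac{1}{2 \sqrt{407} + 4546} = \frac{1}{4546 + 2 \sqrt{407}}$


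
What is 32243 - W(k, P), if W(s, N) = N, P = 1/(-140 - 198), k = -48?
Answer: 10898135/338 ≈ 32243.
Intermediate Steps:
P = -1/338 (P = 1/(-338) = -1/338 ≈ -0.0029586)
32243 - W(k, P) = 32243 - 1*(-1/338) = 32243 + 1/338 = 10898135/338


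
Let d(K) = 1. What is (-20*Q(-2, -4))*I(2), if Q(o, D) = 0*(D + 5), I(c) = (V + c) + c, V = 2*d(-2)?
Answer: 0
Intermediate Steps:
V = 2 (V = 2*1 = 2)
I(c) = 2 + 2*c (I(c) = (2 + c) + c = 2 + 2*c)
Q(o, D) = 0 (Q(o, D) = 0*(5 + D) = 0)
(-20*Q(-2, -4))*I(2) = (-20*0)*(2 + 2*2) = 0*(2 + 4) = 0*6 = 0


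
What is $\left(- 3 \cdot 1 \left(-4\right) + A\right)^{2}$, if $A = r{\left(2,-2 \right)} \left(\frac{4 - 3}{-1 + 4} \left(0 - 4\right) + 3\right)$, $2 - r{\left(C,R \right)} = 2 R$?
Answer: $484$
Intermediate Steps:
$r{\left(C,R \right)} = 2 - 2 R$
$A = 10$ ($A = \left(2 - -4\right) \left(\frac{4 - 3}{-1 + 4} \left(0 - 4\right) + 3\right) = \left(2 + 4\right) \left(1 \cdot \frac{1}{3} \left(-4\right) + 3\right) = 6 \left(1 \cdot \frac{1}{3} \left(-4\right) + 3\right) = 6 \left(\frac{1}{3} \left(-4\right) + 3\right) = 6 \left(- \frac{4}{3} + 3\right) = 6 \cdot \frac{5}{3} = 10$)
$\left(- 3 \cdot 1 \left(-4\right) + A\right)^{2} = \left(- 3 \cdot 1 \left(-4\right) + 10\right)^{2} = \left(\left(-3\right) \left(-4\right) + 10\right)^{2} = \left(12 + 10\right)^{2} = 22^{2} = 484$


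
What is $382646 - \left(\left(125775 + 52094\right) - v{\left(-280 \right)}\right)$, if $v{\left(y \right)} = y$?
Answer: $204497$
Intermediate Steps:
$382646 - \left(\left(125775 + 52094\right) - v{\left(-280 \right)}\right) = 382646 - \left(\left(125775 + 52094\right) - -280\right) = 382646 - \left(177869 + 280\right) = 382646 - 178149 = 204497$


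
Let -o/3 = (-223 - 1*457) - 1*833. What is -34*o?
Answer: -154326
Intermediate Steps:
o = 4539 (o = -3*((-223 - 1*457) - 1*833) = -3*((-223 - 457) - 833) = -3*(-680 - 833) = -3*(-1513) = 4539)
-34*o = -34*4539 = -154326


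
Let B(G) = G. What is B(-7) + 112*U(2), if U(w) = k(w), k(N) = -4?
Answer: -455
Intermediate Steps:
U(w) = -4
B(-7) + 112*U(2) = -7 + 112*(-4) = -7 - 448 = -455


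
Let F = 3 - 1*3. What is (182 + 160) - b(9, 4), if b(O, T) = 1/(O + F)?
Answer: 3077/9 ≈ 341.89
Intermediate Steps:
F = 0 (F = 3 - 3 = 0)
b(O, T) = 1/O (b(O, T) = 1/(O + 0) = 1/O)
(182 + 160) - b(9, 4) = (182 + 160) - 1/9 = 342 - 1*⅑ = 342 - ⅑ = 3077/9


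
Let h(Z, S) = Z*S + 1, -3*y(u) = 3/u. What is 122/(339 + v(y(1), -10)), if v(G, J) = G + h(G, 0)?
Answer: 122/339 ≈ 0.35988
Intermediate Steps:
y(u) = -1/u
h(Z, S) = 1 + S*Z (h(Z, S) = S*Z + 1 = 1 + S*Z)
v(G, J) = 1 + G (v(G, J) = G + (1 + 0*G) = G + (1 + 0) = G + 1 = 1 + G)
122/(339 + v(y(1), -10)) = 122/(339 + (1 - 1/1)) = 122/(339 + (1 - 1*1)) = 122/(339 + (1 - 1)) = 122/(339 + 0) = 122/339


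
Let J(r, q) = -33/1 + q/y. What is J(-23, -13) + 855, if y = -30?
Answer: 24673/30 ≈ 822.43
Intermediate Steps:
J(r, q) = -33 - q/30 (J(r, q) = -33/1 + q/(-30) = -33*1 + q*(-1/30) = -33 - q/30)
J(-23, -13) + 855 = (-33 - 1/30*(-13)) + 855 = (-33 + 13/30) + 855 = -977/30 + 855 = 24673/30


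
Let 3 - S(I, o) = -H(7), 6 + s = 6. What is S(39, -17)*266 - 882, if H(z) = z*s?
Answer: -84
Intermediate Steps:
s = 0 (s = -6 + 6 = 0)
H(z) = 0 (H(z) = z*0 = 0)
S(I, o) = 3 (S(I, o) = 3 - (-1)*0 = 3 - 1*0 = 3 + 0 = 3)
S(39, -17)*266 - 882 = 3*266 - 882 = 798 - 882 = -84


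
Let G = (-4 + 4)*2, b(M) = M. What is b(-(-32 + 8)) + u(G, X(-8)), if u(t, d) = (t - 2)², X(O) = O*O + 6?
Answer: 28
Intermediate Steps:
X(O) = 6 + O² (X(O) = O² + 6 = 6 + O²)
G = 0 (G = 0*2 = 0)
u(t, d) = (-2 + t)²
b(-(-32 + 8)) + u(G, X(-8)) = -(-32 + 8) + (-2 + 0)² = -1*(-24) + (-2)² = 24 + 4 = 28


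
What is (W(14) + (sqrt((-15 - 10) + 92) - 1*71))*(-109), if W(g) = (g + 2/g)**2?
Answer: -689098/49 - 109*sqrt(67) ≈ -14955.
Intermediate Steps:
(W(14) + (sqrt((-15 - 10) + 92) - 1*71))*(-109) = ((2 + 14**2)**2/14**2 + (sqrt((-15 - 10) + 92) - 1*71))*(-109) = ((2 + 196)**2/196 + (sqrt(-25 + 92) - 71))*(-109) = ((1/196)*198**2 + (sqrt(67) - 71))*(-109) = ((1/196)*39204 + (-71 + sqrt(67)))*(-109) = (9801/49 + (-71 + sqrt(67)))*(-109) = (6322/49 + sqrt(67))*(-109) = -689098/49 - 109*sqrt(67)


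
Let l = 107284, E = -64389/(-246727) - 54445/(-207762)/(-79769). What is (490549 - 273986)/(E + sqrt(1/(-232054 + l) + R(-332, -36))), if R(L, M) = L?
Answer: 116273273754045698628991844862255003330/683177068845404215402136171544769529 - 3570920571600777775813856639562162*I*sqrt(5168427687570)/683177068845404215402136171544769529 ≈ 170.19 - 11883.0*I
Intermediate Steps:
E = 82084872130379/314538340275462 (E = -64389*(-1/246727) - 54445*(-1/207762)*(-1/79769) = 4953/18979 + (54445/207762)*(-1/79769) = 4953/18979 - 54445/16572966978 = 82084872130379/314538340275462 ≈ 0.26097)
(490549 - 273986)/(E + sqrt(1/(-232054 + l) + R(-332, -36))) = (490549 - 273986)/(82084872130379/314538340275462 + sqrt(1/(-232054 + 107284) - 332)) = 216563/(82084872130379/314538340275462 + sqrt(1/(-124770) - 332)) = 216563/(82084872130379/314538340275462 + sqrt(-1/124770 - 332)) = 216563/(82084872130379/314538340275462 + sqrt(-41423641/124770)) = 216563/(82084872130379/314538340275462 + I*sqrt(5168427687570)/124770)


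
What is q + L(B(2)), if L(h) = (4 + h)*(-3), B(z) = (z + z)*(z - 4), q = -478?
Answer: -466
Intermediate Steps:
B(z) = 2*z*(-4 + z) (B(z) = (2*z)*(-4 + z) = 2*z*(-4 + z))
L(h) = -12 - 3*h
q + L(B(2)) = -478 + (-12 - 6*2*(-4 + 2)) = -478 + (-12 - 6*2*(-2)) = -478 + (-12 - 3*(-8)) = -478 + (-12 + 24) = -478 + 12 = -466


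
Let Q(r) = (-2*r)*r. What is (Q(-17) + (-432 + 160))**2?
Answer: 722500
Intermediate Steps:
Q(r) = -2*r**2
(Q(-17) + (-432 + 160))**2 = (-2*(-17)**2 + (-432 + 160))**2 = (-2*289 - 272)**2 = (-578 - 272)**2 = (-850)**2 = 722500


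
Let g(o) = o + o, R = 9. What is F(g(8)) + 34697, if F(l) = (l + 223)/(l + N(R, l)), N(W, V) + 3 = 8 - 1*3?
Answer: 624785/18 ≈ 34710.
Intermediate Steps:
N(W, V) = 2 (N(W, V) = -3 + (8 - 1*3) = -3 + (8 - 3) = -3 + 5 = 2)
g(o) = 2*o
F(l) = (223 + l)/(2 + l) (F(l) = (l + 223)/(l + 2) = (223 + l)/(2 + l))
F(g(8)) + 34697 = (223 + 2*8)/(2 + 2*8) + 34697 = (223 + 16)/(2 + 16) + 34697 = 239/18 + 34697 = 624785/18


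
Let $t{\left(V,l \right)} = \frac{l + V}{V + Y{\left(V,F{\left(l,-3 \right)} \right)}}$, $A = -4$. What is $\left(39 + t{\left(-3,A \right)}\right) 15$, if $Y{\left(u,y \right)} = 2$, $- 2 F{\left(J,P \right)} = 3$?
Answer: $690$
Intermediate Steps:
$F{\left(J,P \right)} = - \frac{3}{2}$ ($F{\left(J,P \right)} = \left(- \frac{1}{2}\right) 3 = - \frac{3}{2}$)
$t{\left(V,l \right)} = \frac{V + l}{2 + V}$ ($t{\left(V,l \right)} = \frac{l + V}{V + 2} = \frac{V + l}{2 + V}$)
$\left(39 + t{\left(-3,A \right)}\right) 15 = \left(39 + \frac{-3 - 4}{2 - 3}\right) 15 = \left(39 + \frac{1}{-1} \left(-7\right)\right) 15 = \left(39 - -7\right) 15 = \left(39 + 7\right) 15 = 46 \cdot 15 = 690$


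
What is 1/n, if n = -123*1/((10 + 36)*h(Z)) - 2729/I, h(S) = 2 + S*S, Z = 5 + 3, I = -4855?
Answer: 4913260/2562693 ≈ 1.9172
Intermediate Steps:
Z = 8
h(S) = 2 + S**2
n = 2562693/4913260 (n = -123*1/((2 + 8**2)*(10 + 36)) - 2729/(-4855) = -123*1/(46*(2 + 64)) - 2729*(-1/4855) = -123/(46*66) + 2729/4855 = -123/3036 + 2729/4855 = -123*1/3036 + 2729/4855 = -41/1012 + 2729/4855 = 2562693/4913260 ≈ 0.52159)
1/n = 1/(2562693/4913260) = 4913260/2562693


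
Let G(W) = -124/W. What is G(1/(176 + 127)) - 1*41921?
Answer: -79493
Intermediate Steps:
G(1/(176 + 127)) - 1*41921 = -124/(1/(176 + 127)) - 1*41921 = -124/(1/303) - 41921 = -124/1/303 - 41921 = -124*303 - 41921 = -37572 - 41921 = -79493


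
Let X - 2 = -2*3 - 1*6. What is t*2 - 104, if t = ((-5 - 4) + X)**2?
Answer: 618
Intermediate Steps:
X = -10 (X = 2 + (-2*3 - 1*6) = 2 + (-6 - 6) = 2 - 12 = -10)
t = 361 (t = ((-5 - 4) - 10)**2 = (-9 - 10)**2 = (-19)**2 = 361)
t*2 - 104 = 361*2 - 104 = 722 - 104 = 618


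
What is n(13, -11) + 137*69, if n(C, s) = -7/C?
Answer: 122882/13 ≈ 9452.5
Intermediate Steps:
n(13, -11) + 137*69 = -7/13 + 137*69 = -7*1/13 + 9453 = -7/13 + 9453 = 122882/13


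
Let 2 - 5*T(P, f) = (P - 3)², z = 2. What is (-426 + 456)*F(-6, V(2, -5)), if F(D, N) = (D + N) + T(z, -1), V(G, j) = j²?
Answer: 576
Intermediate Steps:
T(P, f) = ⅖ - (-3 + P)²/5 (T(P, f) = ⅖ - (P - 3)²/5 = ⅖ - (-3 + P)²/5)
F(D, N) = ⅕ + D + N (F(D, N) = (D + N) + (⅖ - (-3 + 2)²/5) = (D + N) + (⅖ - ⅕*(-1)²) = (D + N) + (⅖ - ⅕*1) = (D + N) + (⅖ - ⅕) = (D + N) + ⅕ = ⅕ + D + N)
(-426 + 456)*F(-6, V(2, -5)) = (-426 + 456)*(⅕ - 6 + (-5)²) = 30*(⅕ - 6 + 25) = 30*(96/5) = 576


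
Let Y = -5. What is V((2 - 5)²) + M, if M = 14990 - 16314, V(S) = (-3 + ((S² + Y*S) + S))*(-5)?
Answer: -1534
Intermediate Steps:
V(S) = 15 - 5*S² + 20*S (V(S) = (-3 + ((S² - 5*S) + S))*(-5) = (-3 + (S² - 4*S))*(-5) = (-3 + S² - 4*S)*(-5) = 15 - 5*S² + 20*S)
M = -1324
V((2 - 5)²) + M = (15 - 5*(2 - 5)⁴ + 20*(2 - 5)²) - 1324 = (15 - 5*((-3)²)² + 20*(-3)²) - 1324 = (15 - 5*9² + 20*9) - 1324 = (15 - 5*81 + 180) - 1324 = (15 - 405 + 180) - 1324 = -210 - 1324 = -1534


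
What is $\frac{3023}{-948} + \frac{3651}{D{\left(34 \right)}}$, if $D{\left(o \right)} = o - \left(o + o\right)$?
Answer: $- \frac{1781965}{16116} \approx -110.57$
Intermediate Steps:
$D{\left(o \right)} = - o$ ($D{\left(o \right)} = o - 2 o = - o$)
$\frac{3023}{-948} + \frac{3651}{D{\left(34 \right)}} = \frac{3023}{-948} + \frac{3651}{\left(-1\right) 34} = 3023 \left(- \frac{1}{948}\right) + \frac{3651}{-34} = - \frac{3023}{948} + 3651 \left(- \frac{1}{34}\right) = - \frac{3023}{948} - \frac{3651}{34} = - \frac{1781965}{16116}$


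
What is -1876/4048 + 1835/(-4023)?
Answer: -3743807/4071276 ≈ -0.91957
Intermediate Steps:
-1876/4048 + 1835/(-4023) = -1876*1/4048 + 1835*(-1/4023) = -469/1012 - 1835/4023 = -3743807/4071276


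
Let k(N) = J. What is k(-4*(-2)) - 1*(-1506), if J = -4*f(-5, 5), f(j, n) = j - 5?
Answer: 1546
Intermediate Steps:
f(j, n) = -5 + j
J = 40 (J = -4*(-5 - 5) = -4*(-10) = 40)
k(N) = 40
k(-4*(-2)) - 1*(-1506) = 40 - 1*(-1506) = 40 + 1506 = 1546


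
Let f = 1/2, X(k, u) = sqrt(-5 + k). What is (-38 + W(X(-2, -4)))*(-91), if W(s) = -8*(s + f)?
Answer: 3822 + 728*I*sqrt(7) ≈ 3822.0 + 1926.1*I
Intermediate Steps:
f = 1/2 ≈ 0.50000
W(s) = -4 - 8*s (W(s) = -8*(s + 1/2) = -8*(1/2 + s) = -4 - 8*s)
(-38 + W(X(-2, -4)))*(-91) = (-38 + (-4 - 8*sqrt(-5 - 2)))*(-91) = (-38 + (-4 - 8*I*sqrt(7)))*(-91) = (-42 - 8*I*sqrt(7))*(-91) = 3822 + 728*I*sqrt(7)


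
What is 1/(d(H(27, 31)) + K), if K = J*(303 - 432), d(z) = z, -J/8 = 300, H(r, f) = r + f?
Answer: 1/309658 ≈ 3.2294e-6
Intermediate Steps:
H(r, f) = f + r
J = -2400 (J = -8*300 = -2400)
K = 309600 (K = -2400*(303 - 432) = -2400*(-129) = 309600)
1/(d(H(27, 31)) + K) = 1/((31 + 27) + 309600) = 1/(58 + 309600) = 1/309658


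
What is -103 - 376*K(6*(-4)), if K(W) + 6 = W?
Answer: 11177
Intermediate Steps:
K(W) = -6 + W
-103 - 376*K(6*(-4)) = -103 - 376*(-6 + 6*(-4)) = -103 - 376*(-6 - 24) = -103 - 376*(-30) = -103 + 11280 = 11177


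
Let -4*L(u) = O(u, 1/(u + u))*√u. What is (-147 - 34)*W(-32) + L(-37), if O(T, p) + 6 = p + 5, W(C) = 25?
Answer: -4525 + 75*I*√37/296 ≈ -4525.0 + 1.5412*I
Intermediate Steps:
O(T, p) = -1 + p (O(T, p) = -6 + (p + 5) = -6 + (5 + p) = -1 + p)
L(u) = -√u*(-1 + 1/(2*u))/4 (L(u) = -(-1 + 1/(u + u))*√u/4 = -(-1 + 1/(2*u))*√u/4 = -√u*(-1 + 1/(2*u))/4)
(-147 - 34)*W(-32) + L(-37) = (-147 - 34)*25 + (-1 + 2*(-37))/(8*√(-37)) = -181*25 + (-I*√37/37)*(-1 - 74)/8 = -4525 + (⅛)*(-I*√37/37)*(-75) = -4525 + 75*I*√37/296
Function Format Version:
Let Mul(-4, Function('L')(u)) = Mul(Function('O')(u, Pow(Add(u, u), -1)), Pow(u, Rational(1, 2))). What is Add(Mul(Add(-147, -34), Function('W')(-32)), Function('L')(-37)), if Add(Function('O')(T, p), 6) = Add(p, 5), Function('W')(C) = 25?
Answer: Add(-4525, Mul(Rational(75, 296), I, Pow(37, Rational(1, 2)))) ≈ Add(-4525.0, Mul(1.5412, I))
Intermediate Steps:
Function('O')(T, p) = Add(-1, p) (Function('O')(T, p) = Add(-6, Add(p, 5)) = Add(-6, Add(5, p)) = Add(-1, p))
Function('L')(u) = Mul(Rational(-1, 4), Pow(u, Rational(1, 2)), Add(-1, Mul(Rational(1, 2), Pow(u, -1)))) (Function('L')(u) = Mul(Rational(-1, 4), Mul(Add(-1, Pow(Add(u, u), -1)), Pow(u, Rational(1, 2)))) = Mul(Rational(-1, 4), Mul(Add(-1, Pow(Mul(2, u), -1)), Pow(u, Rational(1, 2)))) = Mul(Rational(-1, 4), Mul(Add(-1, Mul(Rational(1, 2), Pow(u, -1))), Pow(u, Rational(1, 2)))) = Mul(Rational(-1, 4), Mul(Pow(u, Rational(1, 2)), Add(-1, Mul(Rational(1, 2), Pow(u, -1))))) = Mul(Rational(-1, 4), Pow(u, Rational(1, 2)), Add(-1, Mul(Rational(1, 2), Pow(u, -1)))))
Add(Mul(Add(-147, -34), Function('W')(-32)), Function('L')(-37)) = Add(Mul(Add(-147, -34), 25), Mul(Rational(1, 8), Pow(-37, Rational(-1, 2)), Add(-1, Mul(2, -37)))) = Add(Mul(-181, 25), Mul(Rational(1, 8), Mul(Rational(-1, 37), I, Pow(37, Rational(1, 2))), Add(-1, -74))) = Add(-4525, Mul(Rational(1, 8), Mul(Rational(-1, 37), I, Pow(37, Rational(1, 2))), -75)) = Add(-4525, Mul(Rational(75, 296), I, Pow(37, Rational(1, 2))))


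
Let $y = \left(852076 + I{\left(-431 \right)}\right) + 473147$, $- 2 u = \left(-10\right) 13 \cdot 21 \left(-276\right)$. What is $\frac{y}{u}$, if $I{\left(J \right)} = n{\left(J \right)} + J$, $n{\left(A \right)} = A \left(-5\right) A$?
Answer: $- \frac{395987}{376740} \approx -1.0511$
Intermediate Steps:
$n{\left(A \right)} = - 5 A^{2}$ ($n{\left(A \right)} = - 5 A A = - 5 A^{2}$)
$I{\left(J \right)} = J - 5 J^{2}$ ($I{\left(J \right)} = - 5 J^{2} + J = J - 5 J^{2}$)
$u = -376740$ ($u = - \frac{\left(-10\right) 13 \cdot 21 \left(-276\right)}{2} = - \frac{\left(-130\right) 21 \left(-276\right)}{2} = - \frac{\left(-2730\right) \left(-276\right)}{2} = \left(- \frac{1}{2}\right) 753480 = -376740$)
$y = 395987$ ($y = \left(852076 - 431 \left(1 - -2155\right)\right) + 473147 = \left(852076 - 431 \left(1 + 2155\right)\right) + 473147 = \left(852076 - 929236\right) + 473147 = -77160 + 473147 = 395987$)
$\frac{y}{u} = \frac{395987}{-376740} = 395987 \left(- \frac{1}{376740}\right) = - \frac{395987}{376740}$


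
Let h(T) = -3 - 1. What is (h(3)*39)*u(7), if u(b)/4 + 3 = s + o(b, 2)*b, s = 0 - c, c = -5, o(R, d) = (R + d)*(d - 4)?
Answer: 77376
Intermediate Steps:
o(R, d) = (-4 + d)*(R + d) (o(R, d) = (R + d)*(-4 + d) = (-4 + d)*(R + d))
h(T) = -4
s = 5 (s = 0 - 1*(-5) = 0 + 5 = 5)
u(b) = 8 + 4*b*(-4 - 2*b) (u(b) = -12 + 4*(5 + (2² - 4*b - 4*2 + b*2)*b) = -12 + 4*(5 + (4 - 4*b - 8 + 2*b)*b) = -12 + 4*(5 + (-4 - 2*b)*b) = -12 + 4*(5 + b*(-4 - 2*b)) = -12 + (20 + 4*b*(-4 - 2*b)) = 8 + 4*b*(-4 - 2*b))
(h(3)*39)*u(7) = (-4*39)*(8 - 8*7*(2 + 7)) = -156*(8 - 8*7*9) = -156*(8 - 504) = -156*(-496) = 77376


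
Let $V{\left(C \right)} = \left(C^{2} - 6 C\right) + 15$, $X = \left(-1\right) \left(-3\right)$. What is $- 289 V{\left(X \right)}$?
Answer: $-1734$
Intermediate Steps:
$X = 3$
$V{\left(C \right)} = 15 + C^{2} - 6 C$
$- 289 V{\left(X \right)} = - 289 \left(15 + 3^{2} - 18\right) = - 289 \left(15 + 9 - 18\right) = \left(-289\right) 6 = -1734$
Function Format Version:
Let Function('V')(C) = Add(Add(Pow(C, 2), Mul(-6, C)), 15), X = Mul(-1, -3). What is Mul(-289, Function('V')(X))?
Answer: -1734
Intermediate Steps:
X = 3
Function('V')(C) = Add(15, Pow(C, 2), Mul(-6, C))
Mul(-289, Function('V')(X)) = Mul(-289, Add(15, Pow(3, 2), Mul(-6, 3))) = Mul(-289, Add(15, 9, -18)) = Mul(-289, 6) = -1734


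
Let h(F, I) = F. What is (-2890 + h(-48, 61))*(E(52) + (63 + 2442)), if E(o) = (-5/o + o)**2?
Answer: -1588567673/104 ≈ -1.5275e+7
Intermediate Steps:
E(o) = (o - 5/o)**2
(-2890 + h(-48, 61))*(E(52) + (63 + 2442)) = (-2890 - 48)*((-5 + 52**2)**2/52**2 + (63 + 2442)) = -2938*((-5 + 2704)**2/2704 + 2505) = -2938*((1/2704)*2699**2 + 2505) = -2938*((1/2704)*7284601 + 2505) = -2938*(7284601/2704 + 2505) = -2938*14058121/2704 = -1588567673/104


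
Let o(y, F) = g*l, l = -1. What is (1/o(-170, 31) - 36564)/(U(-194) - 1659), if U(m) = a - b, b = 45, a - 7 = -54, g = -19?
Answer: 694715/33269 ≈ 20.882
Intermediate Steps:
a = -47 (a = 7 - 54 = -47)
o(y, F) = 19 (o(y, F) = -19*(-1) = 19)
U(m) = -92 (U(m) = -47 - 1*45 = -47 - 45 = -92)
(1/o(-170, 31) - 36564)/(U(-194) - 1659) = (1/19 - 36564)/(-92 - 1659) = (1/19 - 36564)/(-1751) = -694715/19*(-1/1751) = 694715/33269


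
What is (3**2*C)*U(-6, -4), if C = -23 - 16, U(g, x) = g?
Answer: 2106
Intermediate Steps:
C = -39
(3**2*C)*U(-6, -4) = (3**2*(-39))*(-6) = (9*(-39))*(-6) = -351*(-6) = 2106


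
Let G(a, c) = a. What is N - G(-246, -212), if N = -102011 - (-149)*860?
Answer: 26375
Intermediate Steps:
N = 26129 (N = -102011 - 1*(-128140) = -102011 + 128140 = 26129)
N - G(-246, -212) = 26129 - 1*(-246) = 26129 + 246 = 26375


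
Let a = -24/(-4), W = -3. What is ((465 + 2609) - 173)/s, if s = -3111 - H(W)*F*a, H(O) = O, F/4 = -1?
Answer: -967/1061 ≈ -0.91140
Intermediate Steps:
F = -4 (F = 4*(-1) = -4)
a = 6 (a = -24*(-1)/4 = -4*(-3/2) = 6)
s = -3183 (s = -3111 - (-3*(-4))*6 = -3111 - 12*6 = -3111 - 1*72 = -3111 - 72 = -3183)
((465 + 2609) - 173)/s = ((465 + 2609) - 173)/(-3183) = (3074 - 173)*(-1/3183) = 2901*(-1/3183) = -967/1061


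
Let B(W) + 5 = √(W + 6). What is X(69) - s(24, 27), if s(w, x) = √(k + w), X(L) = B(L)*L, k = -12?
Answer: -345 + 343*√3 ≈ 249.09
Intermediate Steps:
B(W) = -5 + √(6 + W) (B(W) = -5 + √(W + 6) = -5 + √(6 + W))
X(L) = L*(-5 + √(6 + L)) (X(L) = (-5 + √(6 + L))*L = L*(-5 + √(6 + L)))
s(w, x) = √(-12 + w)
X(69) - s(24, 27) = 69*(-5 + √(6 + 69)) - √(-12 + 24) = 69*(-5 + √75) - √12 = 69*(-5 + 5*√3) - 2*√3 = (-345 + 345*√3) - 2*√3 = -345 + 343*√3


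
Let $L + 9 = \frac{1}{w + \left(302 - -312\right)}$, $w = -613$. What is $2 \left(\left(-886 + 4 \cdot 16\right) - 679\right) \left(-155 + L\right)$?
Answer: $489326$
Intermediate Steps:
$L = -8$ ($L = -9 + \frac{1}{-613 + \left(302 - -312\right)} = -9 + \frac{1}{-613 + \left(302 + 312\right)} = -9 + \frac{1}{-613 + 614} = -9 + 1^{-1} = -9 + 1 = -8$)
$2 \left(\left(-886 + 4 \cdot 16\right) - 679\right) \left(-155 + L\right) = 2 \left(\left(-886 + 4 \cdot 16\right) - 679\right) \left(-155 - 8\right) = 2 \left(\left(-886 + 64\right) - 679\right) \left(-163\right) = 2 \left(-822 - 679\right) \left(-163\right) = 2 \left(\left(-1501\right) \left(-163\right)\right) = 2 \cdot 244663 = 489326$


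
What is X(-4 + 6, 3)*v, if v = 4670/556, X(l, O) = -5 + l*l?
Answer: -2335/278 ≈ -8.3993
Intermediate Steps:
X(l, O) = -5 + l²
v = 2335/278 (v = 4670*(1/556) = 2335/278 ≈ 8.3993)
X(-4 + 6, 3)*v = (-5 + (-4 + 6)²)*(2335/278) = (-5 + 2²)*(2335/278) = (-5 + 4)*(2335/278) = -1*2335/278 = -2335/278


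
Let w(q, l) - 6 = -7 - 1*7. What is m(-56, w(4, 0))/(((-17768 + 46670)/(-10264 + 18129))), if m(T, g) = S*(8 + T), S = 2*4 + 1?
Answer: -566280/4817 ≈ -117.56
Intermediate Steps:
w(q, l) = -8 (w(q, l) = 6 + (-7 - 1*7) = 6 + (-7 - 7) = 6 - 14 = -8)
S = 9 (S = 8 + 1 = 9)
m(T, g) = 72 + 9*T (m(T, g) = 9*(8 + T) = 72 + 9*T)
m(-56, w(4, 0))/(((-17768 + 46670)/(-10264 + 18129))) = (72 + 9*(-56))/(((-17768 + 46670)/(-10264 + 18129))) = (72 - 504)/((28902/7865)) = -432/(28902*(1/7865)) = -432/28902/7865 = -432*7865/28902 = -566280/4817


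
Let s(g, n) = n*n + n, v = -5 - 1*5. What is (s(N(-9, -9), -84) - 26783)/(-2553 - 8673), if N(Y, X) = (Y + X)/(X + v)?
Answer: 19811/11226 ≈ 1.7647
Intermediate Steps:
v = -10 (v = -5 - 5 = -10)
N(Y, X) = (X + Y)/(-10 + X) (N(Y, X) = (Y + X)/(X - 10) = (X + Y)/(-10 + X))
s(g, n) = n + n² (s(g, n) = n² + n = n + n²)
(s(N(-9, -9), -84) - 26783)/(-2553 - 8673) = (-84*(1 - 84) - 26783)/(-2553 - 8673) = (-84*(-83) - 26783)/(-11226) = (6972 - 26783)*(-1/11226) = -19811*(-1/11226) = 19811/11226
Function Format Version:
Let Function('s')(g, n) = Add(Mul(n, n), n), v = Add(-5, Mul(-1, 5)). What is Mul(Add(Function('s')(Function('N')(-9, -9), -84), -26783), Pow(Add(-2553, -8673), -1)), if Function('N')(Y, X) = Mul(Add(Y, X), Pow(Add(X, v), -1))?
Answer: Rational(19811, 11226) ≈ 1.7647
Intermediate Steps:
v = -10 (v = Add(-5, -5) = -10)
Function('N')(Y, X) = Mul(Pow(Add(-10, X), -1), Add(X, Y)) (Function('N')(Y, X) = Mul(Add(Y, X), Pow(Add(X, -10), -1)) = Mul(Add(X, Y), Pow(Add(-10, X), -1)) = Mul(Pow(Add(-10, X), -1), Add(X, Y)))
Function('s')(g, n) = Add(n, Pow(n, 2)) (Function('s')(g, n) = Add(Pow(n, 2), n) = Add(n, Pow(n, 2)))
Mul(Add(Function('s')(Function('N')(-9, -9), -84), -26783), Pow(Add(-2553, -8673), -1)) = Mul(Add(Mul(-84, Add(1, -84)), -26783), Pow(Add(-2553, -8673), -1)) = Mul(Add(Mul(-84, -83), -26783), Pow(-11226, -1)) = Mul(Add(6972, -26783), Rational(-1, 11226)) = Mul(-19811, Rational(-1, 11226)) = Rational(19811, 11226)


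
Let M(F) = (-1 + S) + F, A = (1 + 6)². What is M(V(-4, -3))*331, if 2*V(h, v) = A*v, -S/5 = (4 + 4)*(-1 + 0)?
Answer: -22839/2 ≈ -11420.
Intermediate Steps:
A = 49 (A = 7² = 49)
S = 40 (S = -5*(4 + 4)*(-1 + 0) = -40*(-1) = -5*(-8) = 40)
V(h, v) = 49*v/2 (V(h, v) = (49*v)/2 = 49*v/2)
M(F) = 39 + F (M(F) = (-1 + 40) + F = 39 + F)
M(V(-4, -3))*331 = (39 + (49/2)*(-3))*331 = (39 - 147/2)*331 = -69/2*331 = -22839/2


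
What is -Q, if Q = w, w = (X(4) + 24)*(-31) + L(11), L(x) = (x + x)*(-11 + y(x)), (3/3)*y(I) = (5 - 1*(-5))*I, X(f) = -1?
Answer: -1465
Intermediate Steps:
y(I) = 10*I (y(I) = (5 - 1*(-5))*I = (5 + 5)*I = 10*I)
L(x) = 2*x*(-11 + 10*x) (L(x) = (x + x)*(-11 + 10*x) = (2*x)*(-11 + 10*x) = 2*x*(-11 + 10*x))
w = 1465 (w = (-1 + 24)*(-31) + 2*11*(-11 + 10*11) = 23*(-31) + 2*11*(-11 + 110) = -713 + 2*11*99 = -713 + 2178 = 1465)
Q = 1465
-Q = -1*1465 = -1465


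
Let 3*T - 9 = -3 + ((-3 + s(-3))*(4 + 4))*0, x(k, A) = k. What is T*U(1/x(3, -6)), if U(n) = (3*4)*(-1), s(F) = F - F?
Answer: -24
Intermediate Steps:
s(F) = 0
U(n) = -12 (U(n) = 12*(-1) = -12)
T = 2 (T = 3 + (-3 + ((-3 + 0)*(4 + 4))*0)/3 = 3 + (-3 - 3*8*0)/3 = 3 + (-3 - 24*0)/3 = 3 + (-3 + 0)/3 = 3 + (⅓)*(-3) = 3 - 1 = 2)
T*U(1/x(3, -6)) = 2*(-12) = -24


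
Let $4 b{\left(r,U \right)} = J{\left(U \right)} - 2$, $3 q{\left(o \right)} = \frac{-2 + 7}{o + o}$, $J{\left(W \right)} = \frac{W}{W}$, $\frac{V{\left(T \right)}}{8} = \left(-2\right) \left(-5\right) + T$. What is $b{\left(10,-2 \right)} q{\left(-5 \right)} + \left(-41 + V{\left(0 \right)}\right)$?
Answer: $\frac{937}{24} \approx 39.042$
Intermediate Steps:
$V{\left(T \right)} = 80 + 8 T$ ($V{\left(T \right)} = 8 \left(\left(-2\right) \left(-5\right) + T\right) = 8 \left(10 + T\right) = 80 + 8 T$)
$J{\left(W \right)} = 1$
$q{\left(o \right)} = \frac{5}{6 o}$ ($q{\left(o \right)} = \frac{\left(-2 + 7\right) \frac{1}{o + o}}{3} = \frac{5 \frac{1}{2 o}}{3} = \frac{\frac{5}{2} \frac{1}{o}}{3} = \frac{5}{6 o}$)
$b{\left(r,U \right)} = - \frac{1}{4}$ ($b{\left(r,U \right)} = \frac{1 - 2}{4} = \frac{1}{4} \left(-1\right) = - \frac{1}{4}$)
$b{\left(10,-2 \right)} q{\left(-5 \right)} + \left(-41 + V{\left(0 \right)}\right) = - \frac{\frac{5}{6} \frac{1}{-5}}{4} + \left(-41 + \left(80 + 8 \cdot 0\right)\right) = - \frac{\frac{5}{6} \left(- \frac{1}{5}\right)}{4} + \left(-41 + \left(80 + 0\right)\right) = \left(- \frac{1}{4}\right) \left(- \frac{1}{6}\right) + \left(-41 + 80\right) = \frac{1}{24} + 39 = \frac{937}{24}$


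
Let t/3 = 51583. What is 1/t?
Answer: 1/154749 ≈ 6.4621e-6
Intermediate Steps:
t = 154749 (t = 3*51583 = 154749)
1/t = 1/154749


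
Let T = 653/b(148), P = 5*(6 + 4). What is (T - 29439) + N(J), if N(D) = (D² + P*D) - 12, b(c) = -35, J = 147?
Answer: -17873/35 ≈ -510.66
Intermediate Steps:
P = 50 (P = 5*10 = 50)
N(D) = -12 + D² + 50*D (N(D) = (D² + 50*D) - 12 = -12 + D² + 50*D)
T = -653/35 (T = 653/(-35) = 653*(-1/35) = -653/35 ≈ -18.657)
(T - 29439) + N(J) = (-653/35 - 29439) + (-12 + 147² + 50*147) = -1031018/35 + (-12 + 21609 + 7350) = -1031018/35 + 28947 = -17873/35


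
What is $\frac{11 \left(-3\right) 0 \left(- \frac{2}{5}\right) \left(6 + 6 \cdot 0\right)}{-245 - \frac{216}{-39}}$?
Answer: $0$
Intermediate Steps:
$\frac{11 \left(-3\right) 0 \left(- \frac{2}{5}\right) \left(6 + 6 \cdot 0\right)}{-245 - \frac{216}{-39}} = \frac{\left(-33\right) 0 \left(\left(-2\right) \frac{1}{5}\right) \left(6 + 0\right)}{-245 - - \frac{72}{13}} = \frac{\left(-33\right) 0 \left(- \frac{2}{5}\right) 6}{-245 + \frac{72}{13}} = \frac{\left(-33\right) 0 \cdot 6}{- \frac{3113}{13}} = \left(-33\right) 0 \left(- \frac{13}{3113}\right) = 0 \left(- \frac{13}{3113}\right) = 0$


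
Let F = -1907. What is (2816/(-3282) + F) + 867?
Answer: -1708048/1641 ≈ -1040.9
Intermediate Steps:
(2816/(-3282) + F) + 867 = (2816/(-3282) - 1907) + 867 = (2816*(-1/3282) - 1907) + 867 = (-1408/1641 - 1907) + 867 = -3130795/1641 + 867 = -1708048/1641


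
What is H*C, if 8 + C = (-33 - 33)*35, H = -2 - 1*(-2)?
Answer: 0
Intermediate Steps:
H = 0 (H = -2 + 2 = 0)
C = -2318 (C = -8 + (-33 - 33)*35 = -8 - 66*35 = -8 - 2310 = -2318)
H*C = 0*(-2318) = 0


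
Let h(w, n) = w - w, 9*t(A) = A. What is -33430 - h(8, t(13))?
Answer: -33430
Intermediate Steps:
t(A) = A/9
h(w, n) = 0
-33430 - h(8, t(13)) = -33430 - 1*0 = -33430 + 0 = -33430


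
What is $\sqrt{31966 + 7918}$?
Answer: $26 \sqrt{59} \approx 199.71$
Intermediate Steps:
$\sqrt{31966 + 7918} = \sqrt{39884} = 26 \sqrt{59}$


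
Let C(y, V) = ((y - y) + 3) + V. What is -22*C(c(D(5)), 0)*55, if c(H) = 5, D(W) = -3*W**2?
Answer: -3630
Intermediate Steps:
C(y, V) = 3 + V (C(y, V) = (0 + 3) + V = 3 + V)
-22*C(c(D(5)), 0)*55 = -22*(3 + 0)*55 = -22*3*55 = -66*55 = -3630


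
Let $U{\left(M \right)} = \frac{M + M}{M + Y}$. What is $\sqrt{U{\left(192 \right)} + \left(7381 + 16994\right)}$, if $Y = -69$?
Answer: $\frac{\sqrt{40979623}}{41} \approx 156.14$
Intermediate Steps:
$U{\left(M \right)} = \frac{2 M}{-69 + M}$ ($U{\left(M \right)} = \frac{M + M}{M - 69} = \frac{2 M}{-69 + M}$)
$\sqrt{U{\left(192 \right)} + \left(7381 + 16994\right)} = \sqrt{2 \cdot 192 \frac{1}{-69 + 192} + \left(7381 + 16994\right)} = \sqrt{2 \cdot 192 \cdot \frac{1}{123} + 24375} = \sqrt{\frac{128}{41} + 24375} = \sqrt{\frac{999503}{41}} = \frac{\sqrt{40979623}}{41}$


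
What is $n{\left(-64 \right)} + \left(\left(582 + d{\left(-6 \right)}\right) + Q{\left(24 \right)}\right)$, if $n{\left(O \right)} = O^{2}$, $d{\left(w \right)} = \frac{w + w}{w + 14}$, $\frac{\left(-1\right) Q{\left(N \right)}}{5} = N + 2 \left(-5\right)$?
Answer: $\frac{9213}{2} \approx 4606.5$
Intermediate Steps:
$Q{\left(N \right)} = 50 - 5 N$ ($Q{\left(N \right)} = - 5 \left(N + 2 \left(-5\right)\right) = - 5 \left(N - 10\right) = - 5 \left(-10 + N\right) = 50 - 5 N$)
$d{\left(w \right)} = \frac{2 w}{14 + w}$
$n{\left(-64 \right)} + \left(\left(582 + d{\left(-6 \right)}\right) + Q{\left(24 \right)}\right) = \left(-64\right)^{2} + \left(\left(582 + 2 \left(-6\right) \frac{1}{14 - 6}\right) + \left(50 - 120\right)\right) = 4096 + \left(\left(582 + 2 \left(-6\right) \frac{1}{8}\right) + \left(50 - 120\right)\right) = 4096 + \left(\left(582 + 2 \left(-6\right) \frac{1}{8}\right) - 70\right) = 4096 + \left(\left(582 - \frac{3}{2}\right) - 70\right) = 4096 + \left(\frac{1161}{2} - 70\right) = 4096 + \frac{1021}{2} = \frac{9213}{2}$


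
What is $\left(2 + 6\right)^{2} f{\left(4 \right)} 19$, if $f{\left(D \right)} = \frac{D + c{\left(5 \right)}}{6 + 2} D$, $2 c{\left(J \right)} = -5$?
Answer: $912$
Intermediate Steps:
$c{\left(J \right)} = - \frac{5}{2}$ ($c{\left(J \right)} = \frac{1}{2} \left(-5\right) = - \frac{5}{2}$)
$f{\left(D \right)} = D \left(- \frac{5}{16} + \frac{D}{8}\right)$ ($f{\left(D \right)} = \frac{D - \frac{5}{2}}{6 + 2} D = \frac{- \frac{5}{2} + D}{8} D = \left(- \frac{5}{2} + D\right) \frac{1}{8} D = \left(- \frac{5}{16} + \frac{D}{8}\right) D = D \left(- \frac{5}{16} + \frac{D}{8}\right)$)
$\left(2 + 6\right)^{2} f{\left(4 \right)} 19 = \left(2 + 6\right)^{2} \cdot \frac{1}{16} \cdot 4 \left(-5 + 2 \cdot 4\right) 19 = 8^{2} \cdot \frac{1}{16} \cdot 4 \left(-5 + 8\right) 19 = 64 \cdot \frac{1}{16} \cdot 4 \cdot 3 \cdot 19 = 64 \cdot \frac{3}{4} \cdot 19 = 48 \cdot 19 = 912$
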